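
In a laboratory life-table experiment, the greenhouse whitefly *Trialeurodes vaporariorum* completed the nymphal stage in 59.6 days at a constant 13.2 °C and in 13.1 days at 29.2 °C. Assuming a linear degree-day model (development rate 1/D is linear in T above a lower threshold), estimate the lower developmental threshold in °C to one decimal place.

8.7 °C

Under the model K = D·(T − T_b), so D₁·(T₁ − T_b) = D₂·(T₂ − T_b).
59.6·(13.2 − T_b) = 13.1·(29.2 − T_b)
T_b = (59.6·13.2 − 13.1·29.2) / (59.6 − 13.1) = 404.20 / 46.5 = 8.692 °C ≈ 8.7 °C.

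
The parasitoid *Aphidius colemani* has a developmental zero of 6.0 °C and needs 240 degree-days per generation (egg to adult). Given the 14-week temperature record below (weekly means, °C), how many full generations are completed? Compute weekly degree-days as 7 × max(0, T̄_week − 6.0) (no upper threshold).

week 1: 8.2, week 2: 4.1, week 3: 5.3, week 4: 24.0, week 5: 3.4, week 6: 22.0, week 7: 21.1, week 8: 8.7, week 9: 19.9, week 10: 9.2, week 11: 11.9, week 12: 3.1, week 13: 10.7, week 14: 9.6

Weekly DD (7 × max(0, T̄ − 6.0)): 15.4, 0.0, 0.0, 126.0, 0.0, 112.0, 105.7, 18.9, 97.3, 22.4, 41.3, 0.0, 32.9, 25.2.
Season total = 597.1 DD.
Complete generations = ⌊597.1 / 240⌋ = 2.

2 generations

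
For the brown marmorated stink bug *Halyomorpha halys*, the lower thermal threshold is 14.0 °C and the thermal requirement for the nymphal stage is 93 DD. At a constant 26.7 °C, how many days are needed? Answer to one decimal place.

7.3 days

Daily accumulation = 26.7 − 14.0 = 12.7 DD/day.
Duration = 93 / 12.7 = 7.323 ≈ 7.3 days.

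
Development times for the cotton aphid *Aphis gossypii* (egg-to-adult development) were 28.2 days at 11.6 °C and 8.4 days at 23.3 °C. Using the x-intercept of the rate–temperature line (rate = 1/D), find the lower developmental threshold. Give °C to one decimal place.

6.6 °C

Under the model K = D·(T − T_b), so D₁·(T₁ − T_b) = D₂·(T₂ − T_b).
28.2·(11.6 − T_b) = 8.4·(23.3 − T_b)
T_b = (28.2·11.6 − 8.4·23.3) / (28.2 − 8.4) = 131.40 / 19.8 = 6.636 °C ≈ 6.6 °C.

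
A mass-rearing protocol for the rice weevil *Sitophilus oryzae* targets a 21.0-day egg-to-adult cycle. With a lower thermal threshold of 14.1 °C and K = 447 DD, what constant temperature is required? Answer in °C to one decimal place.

35.4 °C

Required daily accumulation = 447 / 21.0 = 21.286 DD/day.
T = T_base + 21.286 = 14.1 + 21.286 = 35.386 ≈ 35.4 °C.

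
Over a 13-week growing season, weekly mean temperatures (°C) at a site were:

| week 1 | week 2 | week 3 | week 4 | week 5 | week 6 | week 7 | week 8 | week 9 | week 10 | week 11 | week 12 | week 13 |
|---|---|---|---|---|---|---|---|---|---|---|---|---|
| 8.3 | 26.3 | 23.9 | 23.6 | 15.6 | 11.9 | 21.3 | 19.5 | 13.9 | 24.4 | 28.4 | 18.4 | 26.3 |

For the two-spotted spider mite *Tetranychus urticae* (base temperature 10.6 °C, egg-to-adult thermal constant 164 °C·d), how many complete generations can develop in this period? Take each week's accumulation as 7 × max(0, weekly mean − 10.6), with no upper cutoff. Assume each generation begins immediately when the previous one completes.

Weekly DD (7 × max(0, T̄ − 10.6)): 0.0, 109.9, 93.1, 91.0, 35.0, 9.1, 74.9, 62.3, 23.1, 96.6, 124.6, 54.6, 109.9.
Season total = 884.1 DD.
Complete generations = ⌊884.1 / 164⌋ = 5.

5 generations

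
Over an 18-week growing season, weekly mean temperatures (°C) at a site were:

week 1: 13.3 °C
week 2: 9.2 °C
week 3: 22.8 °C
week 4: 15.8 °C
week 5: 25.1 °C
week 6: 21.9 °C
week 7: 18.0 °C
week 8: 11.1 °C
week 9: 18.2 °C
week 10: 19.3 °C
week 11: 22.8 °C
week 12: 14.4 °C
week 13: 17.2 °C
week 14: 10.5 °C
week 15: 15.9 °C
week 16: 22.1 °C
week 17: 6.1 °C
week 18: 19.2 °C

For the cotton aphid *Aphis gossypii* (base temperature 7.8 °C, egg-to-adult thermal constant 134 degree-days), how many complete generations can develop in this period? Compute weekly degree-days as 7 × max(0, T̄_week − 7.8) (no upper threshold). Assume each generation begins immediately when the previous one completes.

Weekly DD (7 × max(0, T̄ − 7.8)): 38.5, 9.8, 105.0, 56.0, 121.1, 98.7, 71.4, 23.1, 72.8, 80.5, 105.0, 46.2, 65.8, 18.9, 56.7, 100.1, 0.0, 79.8.
Season total = 1149.4 DD.
Complete generations = ⌊1149.4 / 134⌋ = 8.

8 generations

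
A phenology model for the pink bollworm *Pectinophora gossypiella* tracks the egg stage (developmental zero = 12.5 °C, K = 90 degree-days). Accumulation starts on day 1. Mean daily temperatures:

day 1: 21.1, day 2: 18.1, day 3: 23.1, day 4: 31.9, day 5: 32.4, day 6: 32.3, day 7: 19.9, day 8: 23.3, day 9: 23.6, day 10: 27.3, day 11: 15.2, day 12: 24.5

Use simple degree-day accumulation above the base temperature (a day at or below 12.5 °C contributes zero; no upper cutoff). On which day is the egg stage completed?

day 7

Daily DD above 12.5 °C: 8.6, 5.6, 10.6, 19.4, 19.9, 19.8, 7.4, 10.8, 11.1, 14.8, 2.7, 12.0.
Cumulative: 8.6, 14.2, 24.8, 44.2, 64.1, 83.9, 91.3, 102.1, 113.2, 128.0, 130.7, 142.7.
The total first reaches 90 DD on day 7.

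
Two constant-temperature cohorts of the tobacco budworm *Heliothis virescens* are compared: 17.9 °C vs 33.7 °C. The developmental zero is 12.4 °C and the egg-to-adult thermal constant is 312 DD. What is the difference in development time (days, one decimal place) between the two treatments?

42.1 days

At 17.9 °C: 312 / (17.9 − 12.4) = 312 / 5.5 = 56.727 d.
At 33.7 °C: 312 / (33.7 − 12.4) = 312 / 21.3 = 14.648 d.
Difference = |56.727 − 14.648| = 42.079 ≈ 42.1 days.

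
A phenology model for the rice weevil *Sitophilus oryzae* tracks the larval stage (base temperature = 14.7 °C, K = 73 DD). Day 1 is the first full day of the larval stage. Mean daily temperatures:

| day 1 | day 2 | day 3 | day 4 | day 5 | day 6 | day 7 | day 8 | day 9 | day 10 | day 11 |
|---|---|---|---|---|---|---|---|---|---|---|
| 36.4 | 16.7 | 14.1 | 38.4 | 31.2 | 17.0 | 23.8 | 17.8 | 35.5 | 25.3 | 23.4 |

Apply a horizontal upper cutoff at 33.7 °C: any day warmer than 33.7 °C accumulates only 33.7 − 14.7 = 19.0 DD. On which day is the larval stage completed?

day 9

Daily DD above 14.7 °C (capped at 19.0): 19.0, 2.0, 0.0, 19.0, 16.5, 2.3, 9.1, 3.1, 19.0, 10.6, 8.7.
Cumulative: 19.0, 21.0, 21.0, 40.0, 56.5, 58.8, 67.9, 71.0, 90.0, 100.6, 109.3.
The total first reaches 73 DD on day 9.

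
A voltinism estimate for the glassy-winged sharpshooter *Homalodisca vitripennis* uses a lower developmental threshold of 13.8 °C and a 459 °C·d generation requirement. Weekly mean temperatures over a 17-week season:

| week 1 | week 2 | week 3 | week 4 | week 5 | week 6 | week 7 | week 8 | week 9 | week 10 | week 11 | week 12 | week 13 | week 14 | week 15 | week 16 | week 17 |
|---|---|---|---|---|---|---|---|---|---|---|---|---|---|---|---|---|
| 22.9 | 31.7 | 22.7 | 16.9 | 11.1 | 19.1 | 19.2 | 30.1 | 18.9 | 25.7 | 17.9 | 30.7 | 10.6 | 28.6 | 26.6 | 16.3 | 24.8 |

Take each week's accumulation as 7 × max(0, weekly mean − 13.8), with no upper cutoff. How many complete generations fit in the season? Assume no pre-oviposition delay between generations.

Weekly DD (7 × max(0, T̄ − 13.8)): 63.7, 125.3, 62.3, 21.7, 0.0, 37.1, 37.8, 114.1, 35.7, 83.3, 28.7, 118.3, 0.0, 103.6, 89.6, 17.5, 77.0.
Season total = 1015.7 DD.
Complete generations = ⌊1015.7 / 459⌋ = 2.

2 generations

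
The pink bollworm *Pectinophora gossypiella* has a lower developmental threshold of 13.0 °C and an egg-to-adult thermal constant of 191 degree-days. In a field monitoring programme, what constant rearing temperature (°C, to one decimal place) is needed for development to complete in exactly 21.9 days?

Required daily accumulation = 191 / 21.9 = 8.721 DD/day.
T = T_base + 8.721 = 13.0 + 8.721 = 21.721 ≈ 21.7 °C.

21.7 °C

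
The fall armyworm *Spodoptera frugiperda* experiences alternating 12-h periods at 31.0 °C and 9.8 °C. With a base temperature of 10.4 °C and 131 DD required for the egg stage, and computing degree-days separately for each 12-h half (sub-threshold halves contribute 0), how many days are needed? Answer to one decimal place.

Day half: max(0, 31.0 − 10.4) × 0.5 = 20.6 × 0.5 = 10.30 DD.
Night half: max(0, 9.8 − 10.4) × 0.5 = 0.0 × 0.5 = 0.00 DD.
Per 24 h: 10.30 DD/day.
Duration = 131 / 10.30 = 12.718 ≈ 12.7 days.

12.7 days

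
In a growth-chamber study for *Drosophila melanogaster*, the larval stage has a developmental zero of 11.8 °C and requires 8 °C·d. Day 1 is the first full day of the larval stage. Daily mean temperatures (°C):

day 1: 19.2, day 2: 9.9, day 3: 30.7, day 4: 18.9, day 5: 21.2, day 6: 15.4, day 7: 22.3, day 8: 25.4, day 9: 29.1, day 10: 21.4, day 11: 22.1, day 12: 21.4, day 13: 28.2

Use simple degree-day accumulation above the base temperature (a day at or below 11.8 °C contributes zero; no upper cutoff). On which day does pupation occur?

Daily DD above 11.8 °C: 7.4, 0.0, 18.9, 7.1, 9.4, 3.6, 10.5, 13.6, 17.3, 9.6, 10.3, 9.6, 16.4.
Cumulative: 7.4, 7.4, 26.3, 33.4, 42.8, 46.4, 56.9, 70.5, 87.8, 97.4, 107.7, 117.3, 133.7.
The total first reaches 8 DD on day 3.

day 3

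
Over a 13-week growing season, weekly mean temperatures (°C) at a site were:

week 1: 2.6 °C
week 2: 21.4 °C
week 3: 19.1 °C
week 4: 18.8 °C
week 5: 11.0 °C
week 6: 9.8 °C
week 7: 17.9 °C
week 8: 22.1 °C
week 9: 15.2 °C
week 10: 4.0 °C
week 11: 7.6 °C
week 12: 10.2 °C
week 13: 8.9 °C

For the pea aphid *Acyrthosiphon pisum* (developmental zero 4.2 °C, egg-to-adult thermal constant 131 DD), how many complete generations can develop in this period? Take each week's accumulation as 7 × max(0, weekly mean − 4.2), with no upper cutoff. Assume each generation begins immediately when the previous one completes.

Weekly DD (7 × max(0, T̄ − 4.2)): 0.0, 120.4, 104.3, 102.2, 47.6, 39.2, 95.9, 125.3, 77.0, 0.0, 23.8, 42.0, 32.9.
Season total = 810.6 DD.
Complete generations = ⌊810.6 / 131⌋ = 6.

6 generations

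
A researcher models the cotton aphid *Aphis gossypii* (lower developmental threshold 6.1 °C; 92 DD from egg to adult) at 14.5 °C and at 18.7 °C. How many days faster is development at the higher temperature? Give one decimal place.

At 14.5 °C: 92 / (14.5 − 6.1) = 92 / 8.4 = 10.952 d.
At 18.7 °C: 92 / (18.7 − 6.1) = 92 / 12.6 = 7.302 d.
Difference = |10.952 − 7.302| = 3.651 ≈ 3.7 days.

3.7 days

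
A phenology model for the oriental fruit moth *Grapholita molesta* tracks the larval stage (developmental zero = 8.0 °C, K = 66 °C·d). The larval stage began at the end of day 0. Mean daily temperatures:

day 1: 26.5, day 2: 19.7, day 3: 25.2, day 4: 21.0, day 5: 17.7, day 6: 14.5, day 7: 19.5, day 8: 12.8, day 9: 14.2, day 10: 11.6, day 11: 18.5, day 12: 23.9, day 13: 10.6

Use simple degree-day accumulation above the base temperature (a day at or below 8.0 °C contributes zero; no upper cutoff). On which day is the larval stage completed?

day 5

Daily DD above 8.0 °C: 18.5, 11.7, 17.2, 13.0, 9.7, 6.5, 11.5, 4.8, 6.2, 3.6, 10.5, 15.9, 2.6.
Cumulative: 18.5, 30.2, 47.4, 60.4, 70.1, 76.6, 88.1, 92.9, 99.1, 102.7, 113.2, 129.1, 131.7.
The total first reaches 66 DD on day 5.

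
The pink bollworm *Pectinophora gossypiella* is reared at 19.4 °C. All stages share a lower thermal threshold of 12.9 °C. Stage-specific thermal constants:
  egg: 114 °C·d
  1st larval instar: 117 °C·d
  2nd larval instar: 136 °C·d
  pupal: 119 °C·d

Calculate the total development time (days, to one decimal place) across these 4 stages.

Daily accumulation at 19.4 °C = 19.4 − 12.9 = 6.5 DD/day.
Total K = 114 + 117 + 136 + 119 = 486 DD.
Total duration = 486 / 6.5 = 74.769 ≈ 74.8 days.

74.8 days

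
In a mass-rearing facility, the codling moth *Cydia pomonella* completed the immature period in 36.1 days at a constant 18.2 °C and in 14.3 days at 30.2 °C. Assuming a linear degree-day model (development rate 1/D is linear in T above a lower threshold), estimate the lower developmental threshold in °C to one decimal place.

Under the model K = D·(T − T_b), so D₁·(T₁ − T_b) = D₂·(T₂ − T_b).
36.1·(18.2 − T_b) = 14.3·(30.2 − T_b)
T_b = (36.1·18.2 − 14.3·30.2) / (36.1 − 14.3) = 225.16 / 21.8 = 10.328 °C ≈ 10.3 °C.

10.3 °C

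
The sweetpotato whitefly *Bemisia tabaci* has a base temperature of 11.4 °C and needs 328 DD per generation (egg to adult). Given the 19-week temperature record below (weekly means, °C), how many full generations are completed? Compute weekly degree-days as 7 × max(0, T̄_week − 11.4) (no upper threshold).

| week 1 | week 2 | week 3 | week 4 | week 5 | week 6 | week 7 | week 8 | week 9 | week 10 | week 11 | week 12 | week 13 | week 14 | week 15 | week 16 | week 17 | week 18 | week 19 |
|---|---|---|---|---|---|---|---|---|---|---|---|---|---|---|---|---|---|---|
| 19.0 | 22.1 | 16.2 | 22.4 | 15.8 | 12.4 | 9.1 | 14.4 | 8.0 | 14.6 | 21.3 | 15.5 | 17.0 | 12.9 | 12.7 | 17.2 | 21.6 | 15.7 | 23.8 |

Weekly DD (7 × max(0, T̄ − 11.4)): 53.2, 74.9, 33.6, 77.0, 30.8, 7.0, 0.0, 21.0, 0.0, 22.4, 69.3, 28.7, 39.2, 10.5, 9.1, 40.6, 71.4, 30.1, 86.8.
Season total = 705.6 DD.
Complete generations = ⌊705.6 / 328⌋ = 2.

2 generations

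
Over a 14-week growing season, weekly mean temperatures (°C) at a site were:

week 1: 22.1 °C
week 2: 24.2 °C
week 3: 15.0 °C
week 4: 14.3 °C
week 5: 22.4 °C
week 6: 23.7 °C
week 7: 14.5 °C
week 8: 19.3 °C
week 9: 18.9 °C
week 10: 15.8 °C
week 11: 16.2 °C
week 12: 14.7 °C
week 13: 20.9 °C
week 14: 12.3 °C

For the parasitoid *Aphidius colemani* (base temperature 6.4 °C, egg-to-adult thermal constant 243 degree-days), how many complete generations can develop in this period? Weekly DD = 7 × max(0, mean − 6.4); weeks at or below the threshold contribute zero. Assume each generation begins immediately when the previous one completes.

4 generations

Weekly DD (7 × max(0, T̄ − 6.4)): 109.9, 124.6, 60.2, 55.3, 112.0, 121.1, 56.7, 90.3, 87.5, 65.8, 68.6, 58.1, 101.5, 41.3.
Season total = 1152.9 DD.
Complete generations = ⌊1152.9 / 243⌋ = 4.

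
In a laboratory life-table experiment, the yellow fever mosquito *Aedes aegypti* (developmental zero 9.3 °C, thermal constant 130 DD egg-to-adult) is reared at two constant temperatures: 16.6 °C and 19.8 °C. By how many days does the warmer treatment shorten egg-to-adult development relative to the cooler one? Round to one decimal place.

At 16.6 °C: 130 / (16.6 − 9.3) = 130 / 7.3 = 17.808 d.
At 19.8 °C: 130 / (19.8 − 9.3) = 130 / 10.5 = 12.381 d.
Difference = |17.808 − 12.381| = 5.427 ≈ 5.4 days.

5.4 days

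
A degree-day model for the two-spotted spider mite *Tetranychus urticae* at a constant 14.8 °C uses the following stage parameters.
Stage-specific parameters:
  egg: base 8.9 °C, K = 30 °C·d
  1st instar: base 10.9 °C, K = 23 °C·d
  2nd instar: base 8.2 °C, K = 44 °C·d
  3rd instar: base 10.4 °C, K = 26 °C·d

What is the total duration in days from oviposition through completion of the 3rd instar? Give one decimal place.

23.6 days

egg: 30 / (14.8 − 8.9) = 30 / 5.9 = 5.085 d.
1st instar: 23 / (14.8 − 10.9) = 23 / 3.9 = 5.897 d.
2nd instar: 44 / (14.8 − 8.2) = 44 / 6.6 = 6.667 d.
3rd instar: 26 / (14.8 − 10.4) = 26 / 4.4 = 5.909 d.
Sum = 23.558 ≈ 23.6 days.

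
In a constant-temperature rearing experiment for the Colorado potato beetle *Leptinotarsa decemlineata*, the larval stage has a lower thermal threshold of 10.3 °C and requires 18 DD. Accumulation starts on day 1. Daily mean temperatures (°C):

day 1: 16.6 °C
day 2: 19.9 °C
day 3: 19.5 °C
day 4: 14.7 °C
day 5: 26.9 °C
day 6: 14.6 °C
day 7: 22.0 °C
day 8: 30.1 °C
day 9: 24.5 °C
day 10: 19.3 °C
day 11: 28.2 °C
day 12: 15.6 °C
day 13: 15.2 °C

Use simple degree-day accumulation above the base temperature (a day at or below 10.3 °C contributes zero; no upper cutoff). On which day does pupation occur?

day 3

Daily DD above 10.3 °C: 6.3, 9.6, 9.2, 4.4, 16.6, 4.3, 11.7, 19.8, 14.2, 9.0, 17.9, 5.3, 4.9.
Cumulative: 6.3, 15.9, 25.1, 29.5, 46.1, 50.4, 62.1, 81.9, 96.1, 105.1, 123.0, 128.3, 133.2.
The total first reaches 18 DD on day 3.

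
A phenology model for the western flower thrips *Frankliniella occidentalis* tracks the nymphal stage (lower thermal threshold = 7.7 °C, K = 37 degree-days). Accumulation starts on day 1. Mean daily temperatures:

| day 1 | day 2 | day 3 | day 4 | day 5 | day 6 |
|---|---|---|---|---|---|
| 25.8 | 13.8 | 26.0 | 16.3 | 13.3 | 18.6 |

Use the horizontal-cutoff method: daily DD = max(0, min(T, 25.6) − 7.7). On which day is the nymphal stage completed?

Daily DD above 7.7 °C (capped at 17.9): 17.9, 6.1, 17.9, 8.6, 5.6, 10.9.
Cumulative: 17.9, 24.0, 41.9, 50.5, 56.1, 67.0.
The total first reaches 37 DD on day 3.

day 3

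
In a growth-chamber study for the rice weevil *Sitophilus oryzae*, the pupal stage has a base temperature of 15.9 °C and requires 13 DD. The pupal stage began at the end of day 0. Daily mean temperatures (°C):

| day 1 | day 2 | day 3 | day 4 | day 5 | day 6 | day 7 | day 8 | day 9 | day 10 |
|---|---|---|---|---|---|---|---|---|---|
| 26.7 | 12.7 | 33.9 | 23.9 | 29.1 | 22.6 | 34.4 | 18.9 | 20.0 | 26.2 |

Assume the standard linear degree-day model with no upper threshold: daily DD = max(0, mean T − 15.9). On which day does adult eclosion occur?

Daily DD above 15.9 °C: 10.8, 0.0, 18.0, 8.0, 13.2, 6.7, 18.5, 3.0, 4.1, 10.3.
Cumulative: 10.8, 10.8, 28.8, 36.8, 50.0, 56.7, 75.2, 78.2, 82.3, 92.6.
The total first reaches 13 DD on day 3.

day 3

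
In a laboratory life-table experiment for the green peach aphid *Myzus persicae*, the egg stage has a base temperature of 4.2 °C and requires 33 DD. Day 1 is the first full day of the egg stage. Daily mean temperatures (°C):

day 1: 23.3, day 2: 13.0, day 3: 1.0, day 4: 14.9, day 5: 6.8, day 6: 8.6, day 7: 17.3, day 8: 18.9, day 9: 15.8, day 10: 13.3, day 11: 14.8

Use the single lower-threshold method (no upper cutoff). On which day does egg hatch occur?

day 4

Daily DD above 4.2 °C: 19.1, 8.8, 0.0, 10.7, 2.6, 4.4, 13.1, 14.7, 11.6, 9.1, 10.6.
Cumulative: 19.1, 27.9, 27.9, 38.6, 41.2, 45.6, 58.7, 73.4, 85.0, 94.1, 104.7.
The total first reaches 33 DD on day 4.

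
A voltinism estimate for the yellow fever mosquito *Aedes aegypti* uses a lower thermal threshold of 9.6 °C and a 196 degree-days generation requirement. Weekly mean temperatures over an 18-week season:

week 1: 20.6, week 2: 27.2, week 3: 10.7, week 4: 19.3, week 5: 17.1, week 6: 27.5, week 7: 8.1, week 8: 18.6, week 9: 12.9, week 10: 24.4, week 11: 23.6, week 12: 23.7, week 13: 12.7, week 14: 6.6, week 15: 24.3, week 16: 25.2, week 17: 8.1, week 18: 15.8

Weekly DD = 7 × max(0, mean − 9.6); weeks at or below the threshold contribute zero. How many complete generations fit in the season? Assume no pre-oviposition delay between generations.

5 generations

Weekly DD (7 × max(0, T̄ − 9.6)): 77.0, 123.2, 7.7, 67.9, 52.5, 125.3, 0.0, 63.0, 23.1, 103.6, 98.0, 98.7, 21.7, 0.0, 102.9, 109.2, 0.0, 43.4.
Season total = 1117.2 DD.
Complete generations = ⌊1117.2 / 196⌋ = 5.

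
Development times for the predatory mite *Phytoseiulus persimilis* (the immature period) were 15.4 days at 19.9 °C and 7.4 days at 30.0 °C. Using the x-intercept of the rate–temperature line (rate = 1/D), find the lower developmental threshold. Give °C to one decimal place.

10.6 °C

Equal thermal constants: D₁(T₁ − T_b) = D₂(T₂ − T_b).
15.4·(19.9 − T_b) = 7.4·(30.0 − T_b)
T_b = (15.4·19.9 − 7.4·30.0) / (15.4 − 7.4) = 84.46 / 8.0 = 10.557 °C ≈ 10.6 °C.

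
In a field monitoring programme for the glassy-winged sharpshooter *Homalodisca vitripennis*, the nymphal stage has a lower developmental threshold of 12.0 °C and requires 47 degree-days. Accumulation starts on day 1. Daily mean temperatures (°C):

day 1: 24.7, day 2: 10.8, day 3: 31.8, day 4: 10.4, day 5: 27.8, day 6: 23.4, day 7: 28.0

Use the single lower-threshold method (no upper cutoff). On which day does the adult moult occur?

day 5

Daily DD above 12.0 °C: 12.7, 0.0, 19.8, 0.0, 15.8, 11.4, 16.0.
Cumulative: 12.7, 12.7, 32.5, 32.5, 48.3, 59.7, 75.7.
The total first reaches 47 DD on day 5.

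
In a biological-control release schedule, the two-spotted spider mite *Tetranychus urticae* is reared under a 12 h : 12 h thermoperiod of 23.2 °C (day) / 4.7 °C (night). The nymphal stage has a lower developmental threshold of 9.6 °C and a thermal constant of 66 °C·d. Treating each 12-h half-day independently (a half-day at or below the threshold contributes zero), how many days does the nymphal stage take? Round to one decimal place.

Day half: max(0, 23.2 − 9.6) × 0.5 = 13.6 × 0.5 = 6.80 DD.
Night half: max(0, 4.7 − 9.6) × 0.5 = 0.0 × 0.5 = 0.00 DD.
Per 24 h: 6.80 DD/day.
Duration = 66 / 6.80 = 9.706 ≈ 9.7 days.

9.7 days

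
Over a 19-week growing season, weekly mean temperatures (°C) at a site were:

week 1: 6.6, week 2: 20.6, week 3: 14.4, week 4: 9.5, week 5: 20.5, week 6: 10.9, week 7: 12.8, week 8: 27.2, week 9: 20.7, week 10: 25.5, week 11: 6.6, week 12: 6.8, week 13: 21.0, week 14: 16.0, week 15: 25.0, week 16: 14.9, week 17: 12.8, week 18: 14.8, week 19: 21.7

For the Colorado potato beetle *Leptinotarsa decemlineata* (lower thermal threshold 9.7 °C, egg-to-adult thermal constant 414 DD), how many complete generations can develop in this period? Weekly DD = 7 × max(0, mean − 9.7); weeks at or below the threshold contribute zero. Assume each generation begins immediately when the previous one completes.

Weekly DD (7 × max(0, T̄ − 9.7)): 0.0, 76.3, 32.9, 0.0, 75.6, 8.4, 21.7, 122.5, 77.0, 110.6, 0.0, 0.0, 79.1, 44.1, 107.1, 36.4, 21.7, 35.7, 84.0.
Season total = 933.1 DD.
Complete generations = ⌊933.1 / 414⌋ = 2.

2 generations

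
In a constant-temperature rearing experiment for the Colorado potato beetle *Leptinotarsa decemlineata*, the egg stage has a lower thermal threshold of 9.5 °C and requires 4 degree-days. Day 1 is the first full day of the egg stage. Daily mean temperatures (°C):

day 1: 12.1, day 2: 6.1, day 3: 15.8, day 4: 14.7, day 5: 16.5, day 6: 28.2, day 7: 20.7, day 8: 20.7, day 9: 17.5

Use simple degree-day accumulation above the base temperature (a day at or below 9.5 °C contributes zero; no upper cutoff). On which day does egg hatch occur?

day 3

Daily DD above 9.5 °C: 2.6, 0.0, 6.3, 5.2, 7.0, 18.7, 11.2, 11.2, 8.0.
Cumulative: 2.6, 2.6, 8.9, 14.1, 21.1, 39.8, 51.0, 62.2, 70.2.
The total first reaches 4 DD on day 3.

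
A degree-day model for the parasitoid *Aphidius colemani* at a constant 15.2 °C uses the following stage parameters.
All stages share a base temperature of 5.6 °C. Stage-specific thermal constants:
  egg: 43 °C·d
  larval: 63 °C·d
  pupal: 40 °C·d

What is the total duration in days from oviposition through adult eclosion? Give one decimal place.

Daily accumulation at 15.2 °C = 15.2 − 5.6 = 9.6 DD/day.
Total K = 43 + 63 + 40 = 146 DD.
Total duration = 146 / 9.6 = 15.208 ≈ 15.2 days.

15.2 days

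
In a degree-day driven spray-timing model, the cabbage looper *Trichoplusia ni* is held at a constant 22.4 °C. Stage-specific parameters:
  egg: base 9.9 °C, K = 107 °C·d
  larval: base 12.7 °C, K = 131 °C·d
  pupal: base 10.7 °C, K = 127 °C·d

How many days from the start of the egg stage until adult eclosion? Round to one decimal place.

egg: 107 / (22.4 − 9.9) = 107 / 12.5 = 8.560 d.
larval: 131 / (22.4 − 12.7) = 131 / 9.7 = 13.505 d.
pupal: 127 / (22.4 − 10.7) = 127 / 11.7 = 10.855 d.
Sum = 32.920 ≈ 32.9 days.

32.9 days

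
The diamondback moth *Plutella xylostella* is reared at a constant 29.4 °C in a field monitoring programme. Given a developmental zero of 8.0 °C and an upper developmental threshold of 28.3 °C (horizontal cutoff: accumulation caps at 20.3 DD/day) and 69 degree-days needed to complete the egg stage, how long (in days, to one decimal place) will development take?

Temperature 29.4 °C exceeds the upper threshold, so daily accumulation caps at 28.3 − 8.0 = 20.3 DD/day.
Duration = 69 / 20.3 = 3.399 ≈ 3.4 days.

3.4 days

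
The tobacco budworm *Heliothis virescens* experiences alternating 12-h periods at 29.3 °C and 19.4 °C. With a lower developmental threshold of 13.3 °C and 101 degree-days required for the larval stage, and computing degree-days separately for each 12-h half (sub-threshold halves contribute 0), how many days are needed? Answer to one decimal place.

Day half: max(0, 29.3 − 13.3) × 0.5 = 16.0 × 0.5 = 8.00 DD.
Night half: max(0, 19.4 − 13.3) × 0.5 = 6.1 × 0.5 = 3.05 DD.
Per 24 h: 11.05 DD/day.
Duration = 101 / 11.05 = 9.140 ≈ 9.1 days.

9.1 days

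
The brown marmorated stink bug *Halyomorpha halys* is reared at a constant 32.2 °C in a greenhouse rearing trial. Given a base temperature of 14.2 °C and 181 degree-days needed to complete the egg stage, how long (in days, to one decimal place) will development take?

Daily accumulation = 32.2 − 14.2 = 18.0 DD/day.
Duration = 181 / 18.0 = 10.056 ≈ 10.1 days.

10.1 days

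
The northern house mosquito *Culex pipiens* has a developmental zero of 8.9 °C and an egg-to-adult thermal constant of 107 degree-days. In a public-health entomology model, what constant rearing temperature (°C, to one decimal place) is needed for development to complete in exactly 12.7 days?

17.3 °C

Required daily accumulation = 107 / 12.7 = 8.425 DD/day.
T = T_base + 8.425 = 8.9 + 8.425 = 17.325 ≈ 17.3 °C.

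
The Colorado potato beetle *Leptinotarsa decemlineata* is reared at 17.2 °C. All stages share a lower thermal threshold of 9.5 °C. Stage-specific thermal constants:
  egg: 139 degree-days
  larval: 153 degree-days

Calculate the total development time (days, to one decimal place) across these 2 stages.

37.9 days

Daily accumulation at 17.2 °C = 17.2 − 9.5 = 7.7 DD/day.
Total K = 139 + 153 = 292 DD.
Total duration = 292 / 7.7 = 37.922 ≈ 37.9 days.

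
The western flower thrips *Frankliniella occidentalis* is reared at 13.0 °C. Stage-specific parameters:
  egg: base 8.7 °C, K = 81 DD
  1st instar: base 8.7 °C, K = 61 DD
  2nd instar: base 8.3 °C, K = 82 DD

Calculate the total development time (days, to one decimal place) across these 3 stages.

egg: 81 / (13.0 − 8.7) = 81 / 4.3 = 18.837 d.
1st instar: 61 / (13.0 − 8.7) = 61 / 4.3 = 14.186 d.
2nd instar: 82 / (13.0 − 8.3) = 82 / 4.7 = 17.447 d.
Sum = 50.470 ≈ 50.5 days.

50.5 days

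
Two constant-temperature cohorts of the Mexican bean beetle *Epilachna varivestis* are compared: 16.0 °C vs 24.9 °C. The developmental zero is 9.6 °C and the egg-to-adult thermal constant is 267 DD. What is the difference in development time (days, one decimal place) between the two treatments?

At 16.0 °C: 267 / (16.0 − 9.6) = 267 / 6.4 = 41.719 d.
At 24.9 °C: 267 / (24.9 − 9.6) = 267 / 15.3 = 17.451 d.
Difference = |41.719 − 17.451| = 24.268 ≈ 24.3 days.

24.3 days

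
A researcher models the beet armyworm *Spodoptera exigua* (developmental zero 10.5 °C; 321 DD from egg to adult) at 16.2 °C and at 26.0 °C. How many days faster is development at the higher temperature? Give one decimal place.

At 16.2 °C: 321 / (16.2 − 10.5) = 321 / 5.7 = 56.316 d.
At 26.0 °C: 321 / (26.0 − 10.5) = 321 / 15.5 = 20.710 d.
Difference = |56.316 − 20.710| = 35.606 ≈ 35.6 days.

35.6 days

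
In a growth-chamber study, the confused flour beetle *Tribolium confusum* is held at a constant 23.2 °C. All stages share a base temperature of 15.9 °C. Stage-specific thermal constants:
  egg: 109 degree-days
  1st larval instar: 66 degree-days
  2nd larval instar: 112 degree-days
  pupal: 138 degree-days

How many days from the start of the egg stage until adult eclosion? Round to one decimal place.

Daily accumulation at 23.2 °C = 23.2 − 15.9 = 7.3 DD/day.
Total K = 109 + 66 + 112 + 138 = 425 DD.
Total duration = 425 / 7.3 = 58.219 ≈ 58.2 days.

58.2 days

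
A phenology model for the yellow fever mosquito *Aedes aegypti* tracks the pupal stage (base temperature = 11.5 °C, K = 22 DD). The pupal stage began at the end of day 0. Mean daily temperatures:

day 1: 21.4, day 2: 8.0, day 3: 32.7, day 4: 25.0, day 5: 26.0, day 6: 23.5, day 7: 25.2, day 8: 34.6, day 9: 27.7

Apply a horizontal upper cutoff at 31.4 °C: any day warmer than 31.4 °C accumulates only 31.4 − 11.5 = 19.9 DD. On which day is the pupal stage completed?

Daily DD above 11.5 °C (capped at 19.9): 9.9, 0.0, 19.9, 13.5, 14.5, 12.0, 13.7, 19.9, 16.2.
Cumulative: 9.9, 9.9, 29.8, 43.3, 57.8, 69.8, 83.5, 103.4, 119.6.
The total first reaches 22 DD on day 3.

day 3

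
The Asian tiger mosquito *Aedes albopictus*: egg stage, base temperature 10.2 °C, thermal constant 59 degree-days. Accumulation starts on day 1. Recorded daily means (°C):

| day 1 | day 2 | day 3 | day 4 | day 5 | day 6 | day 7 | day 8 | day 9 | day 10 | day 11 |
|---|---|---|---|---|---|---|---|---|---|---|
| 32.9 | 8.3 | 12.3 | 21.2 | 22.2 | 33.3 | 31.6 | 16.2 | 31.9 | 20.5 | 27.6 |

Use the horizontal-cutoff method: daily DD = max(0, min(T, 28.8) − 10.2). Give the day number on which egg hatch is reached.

Daily DD above 10.2 °C (capped at 18.6): 18.6, 0.0, 2.1, 11.0, 12.0, 18.6, 18.6, 6.0, 18.6, 10.3, 17.4.
Cumulative: 18.6, 18.6, 20.7, 31.7, 43.7, 62.3, 80.9, 86.9, 105.5, 115.8, 133.2.
The total first reaches 59 DD on day 6.

day 6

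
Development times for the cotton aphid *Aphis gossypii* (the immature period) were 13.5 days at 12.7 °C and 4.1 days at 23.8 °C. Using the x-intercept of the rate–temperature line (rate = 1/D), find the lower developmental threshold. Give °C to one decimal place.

7.9 °C

Under the model K = D·(T − T_b), so D₁·(T₁ − T_b) = D₂·(T₂ − T_b).
13.5·(12.7 − T_b) = 4.1·(23.8 − T_b)
T_b = (13.5·12.7 − 4.1·23.8) / (13.5 − 4.1) = 73.87 / 9.4 = 7.859 °C ≈ 7.9 °C.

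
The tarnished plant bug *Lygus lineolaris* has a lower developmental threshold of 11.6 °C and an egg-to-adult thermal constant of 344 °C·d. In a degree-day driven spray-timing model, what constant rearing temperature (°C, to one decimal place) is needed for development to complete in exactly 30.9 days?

22.7 °C

Required daily accumulation = 344 / 30.9 = 11.133 DD/day.
T = T_base + 11.133 = 11.6 + 11.133 = 22.733 ≈ 22.7 °C.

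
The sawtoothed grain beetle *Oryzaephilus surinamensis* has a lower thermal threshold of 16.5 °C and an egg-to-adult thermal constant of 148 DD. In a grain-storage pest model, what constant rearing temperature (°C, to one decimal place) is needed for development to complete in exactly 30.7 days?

21.3 °C

Required daily accumulation = 148 / 30.7 = 4.821 DD/day.
T = T_base + 4.821 = 16.5 + 4.821 = 21.321 ≈ 21.3 °C.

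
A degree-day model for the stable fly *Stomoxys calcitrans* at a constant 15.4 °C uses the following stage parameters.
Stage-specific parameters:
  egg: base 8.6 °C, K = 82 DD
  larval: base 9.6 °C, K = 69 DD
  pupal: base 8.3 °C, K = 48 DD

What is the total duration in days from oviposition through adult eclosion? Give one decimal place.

egg: 82 / (15.4 − 8.6) = 82 / 6.8 = 12.059 d.
larval: 69 / (15.4 − 9.6) = 69 / 5.8 = 11.897 d.
pupal: 48 / (15.4 − 8.3) = 48 / 7.1 = 6.761 d.
Sum = 30.716 ≈ 30.7 days.

30.7 days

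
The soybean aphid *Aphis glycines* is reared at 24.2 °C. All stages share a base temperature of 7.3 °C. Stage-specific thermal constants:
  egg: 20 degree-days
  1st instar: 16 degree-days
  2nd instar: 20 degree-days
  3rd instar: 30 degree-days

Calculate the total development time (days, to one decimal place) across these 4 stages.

Daily accumulation at 24.2 °C = 24.2 − 7.3 = 16.9 DD/day.
Total K = 20 + 16 + 20 + 30 = 86 DD.
Total duration = 86 / 16.9 = 5.089 ≈ 5.1 days.

5.1 days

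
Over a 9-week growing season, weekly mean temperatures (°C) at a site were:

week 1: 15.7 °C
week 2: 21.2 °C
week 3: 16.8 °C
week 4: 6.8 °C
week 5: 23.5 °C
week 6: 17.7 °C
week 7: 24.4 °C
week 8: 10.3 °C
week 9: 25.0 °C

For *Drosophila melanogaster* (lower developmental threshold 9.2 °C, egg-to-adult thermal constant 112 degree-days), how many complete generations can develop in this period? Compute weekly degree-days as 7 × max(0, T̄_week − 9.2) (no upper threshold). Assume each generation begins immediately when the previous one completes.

5 generations

Weekly DD (7 × max(0, T̄ − 9.2)): 45.5, 84.0, 53.2, 0.0, 100.1, 59.5, 106.4, 7.7, 110.6.
Season total = 567.0 DD.
Complete generations = ⌊567.0 / 112⌋ = 5.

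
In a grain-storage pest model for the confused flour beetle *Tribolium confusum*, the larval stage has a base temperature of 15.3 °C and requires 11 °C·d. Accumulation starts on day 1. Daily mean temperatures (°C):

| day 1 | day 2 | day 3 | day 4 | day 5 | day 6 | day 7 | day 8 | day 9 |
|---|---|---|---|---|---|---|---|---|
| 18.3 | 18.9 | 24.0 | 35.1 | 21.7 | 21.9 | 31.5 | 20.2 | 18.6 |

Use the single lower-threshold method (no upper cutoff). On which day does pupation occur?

Daily DD above 15.3 °C: 3.0, 3.6, 8.7, 19.8, 6.4, 6.6, 16.2, 4.9, 3.3.
Cumulative: 3.0, 6.6, 15.3, 35.1, 41.5, 48.1, 64.3, 69.2, 72.5.
The total first reaches 11 DD on day 3.

day 3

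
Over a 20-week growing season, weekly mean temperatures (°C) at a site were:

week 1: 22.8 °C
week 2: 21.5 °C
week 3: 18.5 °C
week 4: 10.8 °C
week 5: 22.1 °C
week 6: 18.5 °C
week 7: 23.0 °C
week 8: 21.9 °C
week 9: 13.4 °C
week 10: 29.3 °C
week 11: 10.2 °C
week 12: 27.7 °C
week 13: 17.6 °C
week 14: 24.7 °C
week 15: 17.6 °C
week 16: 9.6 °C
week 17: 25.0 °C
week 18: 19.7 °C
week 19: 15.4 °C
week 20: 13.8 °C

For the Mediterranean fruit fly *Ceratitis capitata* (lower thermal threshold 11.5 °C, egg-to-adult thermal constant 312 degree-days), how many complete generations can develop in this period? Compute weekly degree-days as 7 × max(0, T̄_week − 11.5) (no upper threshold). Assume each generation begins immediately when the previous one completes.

Weekly DD (7 × max(0, T̄ − 11.5)): 79.1, 70.0, 49.0, 0.0, 74.2, 49.0, 80.5, 72.8, 13.3, 124.6, 0.0, 113.4, 42.7, 92.4, 42.7, 0.0, 94.5, 57.4, 27.3, 16.1.
Season total = 1099.0 DD.
Complete generations = ⌊1099.0 / 312⌋ = 3.

3 generations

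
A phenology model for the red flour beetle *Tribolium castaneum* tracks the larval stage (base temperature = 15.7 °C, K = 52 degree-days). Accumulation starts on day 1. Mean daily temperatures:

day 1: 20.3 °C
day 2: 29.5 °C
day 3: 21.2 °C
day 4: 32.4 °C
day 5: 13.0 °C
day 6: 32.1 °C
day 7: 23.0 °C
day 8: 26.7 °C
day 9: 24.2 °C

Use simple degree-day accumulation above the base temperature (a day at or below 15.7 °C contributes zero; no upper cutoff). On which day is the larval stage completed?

Daily DD above 15.7 °C: 4.6, 13.8, 5.5, 16.7, 0.0, 16.4, 7.3, 11.0, 8.5.
Cumulative: 4.6, 18.4, 23.9, 40.6, 40.6, 57.0, 64.3, 75.3, 83.8.
The total first reaches 52 DD on day 6.

day 6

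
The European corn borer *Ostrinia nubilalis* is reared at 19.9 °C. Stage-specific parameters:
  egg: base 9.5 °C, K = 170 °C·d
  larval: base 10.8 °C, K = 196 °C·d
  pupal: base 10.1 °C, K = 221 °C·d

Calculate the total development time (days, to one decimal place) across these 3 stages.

egg: 170 / (19.9 − 9.5) = 170 / 10.4 = 16.346 d.
larval: 196 / (19.9 − 10.8) = 196 / 9.1 = 21.538 d.
pupal: 221 / (19.9 − 10.1) = 221 / 9.8 = 22.551 d.
Sum = 60.436 ≈ 60.4 days.

60.4 days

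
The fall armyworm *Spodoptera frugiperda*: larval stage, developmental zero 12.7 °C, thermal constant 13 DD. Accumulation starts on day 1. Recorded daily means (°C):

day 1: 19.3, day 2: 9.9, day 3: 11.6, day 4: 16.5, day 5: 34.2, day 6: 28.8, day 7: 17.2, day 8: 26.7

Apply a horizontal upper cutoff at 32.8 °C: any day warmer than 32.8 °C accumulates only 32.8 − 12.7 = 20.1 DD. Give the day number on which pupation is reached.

Daily DD above 12.7 °C (capped at 20.1): 6.6, 0.0, 0.0, 3.8, 20.1, 16.1, 4.5, 14.0.
Cumulative: 6.6, 6.6, 6.6, 10.4, 30.5, 46.6, 51.1, 65.1.
The total first reaches 13 DD on day 5.

day 5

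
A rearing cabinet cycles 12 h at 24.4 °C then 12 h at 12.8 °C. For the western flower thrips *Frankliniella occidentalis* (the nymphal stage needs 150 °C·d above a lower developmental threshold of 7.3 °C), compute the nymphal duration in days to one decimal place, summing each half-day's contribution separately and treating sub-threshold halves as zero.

13.3 days

Day half: max(0, 24.4 − 7.3) × 0.5 = 17.1 × 0.5 = 8.55 DD.
Night half: max(0, 12.8 − 7.3) × 0.5 = 5.5 × 0.5 = 2.75 DD.
Per 24 h: 11.30 DD/day.
Duration = 150 / 11.30 = 13.274 ≈ 13.3 days.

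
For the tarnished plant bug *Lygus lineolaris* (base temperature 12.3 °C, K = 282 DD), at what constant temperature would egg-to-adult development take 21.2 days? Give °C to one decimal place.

Required daily accumulation = 282 / 21.2 = 13.302 DD/day.
T = T_base + 13.302 = 12.3 + 13.302 = 25.602 ≈ 25.6 °C.

25.6 °C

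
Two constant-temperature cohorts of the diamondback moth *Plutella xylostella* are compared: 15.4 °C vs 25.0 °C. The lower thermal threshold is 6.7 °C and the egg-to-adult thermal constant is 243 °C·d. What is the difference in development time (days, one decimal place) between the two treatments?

14.7 days

At 15.4 °C: 243 / (15.4 − 6.7) = 243 / 8.7 = 27.931 d.
At 25.0 °C: 243 / (25.0 − 6.7) = 243 / 18.3 = 13.279 d.
Difference = |27.931 − 13.279| = 14.652 ≈ 14.7 days.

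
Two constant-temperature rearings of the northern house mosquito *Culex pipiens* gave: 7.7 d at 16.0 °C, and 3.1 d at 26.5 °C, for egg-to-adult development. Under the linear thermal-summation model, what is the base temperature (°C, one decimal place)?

8.9 °C

Linear rate model ⇒ the product D·(T − T_b) is constant across temperatures.
7.7·(16.0 − T_b) = 3.1·(26.5 − T_b)
T_b = (7.7·16.0 − 3.1·26.5) / (7.7 − 3.1) = 41.05 / 4.6 = 8.924 °C ≈ 8.9 °C.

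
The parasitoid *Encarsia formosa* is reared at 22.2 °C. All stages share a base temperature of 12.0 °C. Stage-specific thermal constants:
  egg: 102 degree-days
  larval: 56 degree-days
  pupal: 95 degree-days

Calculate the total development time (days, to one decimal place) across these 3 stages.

Daily accumulation at 22.2 °C = 22.2 − 12.0 = 10.2 DD/day.
Total K = 102 + 56 + 95 = 253 DD.
Total duration = 253 / 10.2 = 24.804 ≈ 24.8 days.

24.8 days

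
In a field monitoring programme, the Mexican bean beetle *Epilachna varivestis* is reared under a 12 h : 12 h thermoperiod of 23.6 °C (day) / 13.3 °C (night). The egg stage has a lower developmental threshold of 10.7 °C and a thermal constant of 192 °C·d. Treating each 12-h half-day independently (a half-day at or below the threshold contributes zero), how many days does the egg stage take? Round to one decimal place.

Day half: max(0, 23.6 − 10.7) × 0.5 = 12.9 × 0.5 = 6.45 DD.
Night half: max(0, 13.3 − 10.7) × 0.5 = 2.6 × 0.5 = 1.30 DD.
Per 24 h: 7.75 DD/day.
Duration = 192 / 7.75 = 24.774 ≈ 24.8 days.

24.8 days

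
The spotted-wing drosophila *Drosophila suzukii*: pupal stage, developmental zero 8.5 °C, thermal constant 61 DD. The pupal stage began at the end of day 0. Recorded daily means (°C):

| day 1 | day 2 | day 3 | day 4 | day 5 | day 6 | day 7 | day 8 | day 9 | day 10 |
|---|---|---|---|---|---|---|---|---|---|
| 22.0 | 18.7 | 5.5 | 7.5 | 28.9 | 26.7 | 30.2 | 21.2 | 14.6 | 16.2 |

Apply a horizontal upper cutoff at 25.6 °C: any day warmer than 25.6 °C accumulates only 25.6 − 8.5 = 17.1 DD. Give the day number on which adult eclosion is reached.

day 7

Daily DD above 8.5 °C (capped at 17.1): 13.5, 10.2, 0.0, 0.0, 17.1, 17.1, 17.1, 12.7, 6.1, 7.7.
Cumulative: 13.5, 23.7, 23.7, 23.7, 40.8, 57.9, 75.0, 87.7, 93.8, 101.5.
The total first reaches 61 DD on day 7.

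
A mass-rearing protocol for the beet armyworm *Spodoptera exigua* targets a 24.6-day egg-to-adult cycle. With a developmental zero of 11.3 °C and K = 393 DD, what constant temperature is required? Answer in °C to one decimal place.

Required daily accumulation = 393 / 24.6 = 15.976 DD/day.
T = T_base + 15.976 = 11.3 + 15.976 = 27.276 ≈ 27.3 °C.

27.3 °C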